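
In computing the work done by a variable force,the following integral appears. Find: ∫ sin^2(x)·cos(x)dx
Let u=sin(x), du=cos(x) dx
∫ u^2 du=u^3/3 + C

Answer: sin^3(x)/3 + C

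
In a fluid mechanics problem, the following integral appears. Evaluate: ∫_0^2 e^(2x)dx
Antiderivative: (1/2)e^(2x)
Evaluate: (1/2)(e^4-1)

Answer: (e^4-1)/2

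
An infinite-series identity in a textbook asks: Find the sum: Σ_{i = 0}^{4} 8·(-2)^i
Geometric series: S = a(1 - r^n)/(1 - r)
a = 8, r = -2, n = 5
S = 8(1 + 32)/3 = 88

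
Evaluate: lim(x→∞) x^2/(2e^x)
Apply L'Hôpital 2 times (∞/∞ each time):
Eventually get 2!/(2e^x) → 0

Answer: 0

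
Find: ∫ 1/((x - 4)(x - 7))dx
Partial fractions: 1/((x-4)(x-7)) = A/(x-4) + B/(x-7)
A = -1/3, B = 1/3
∫ [-1/3· 1/(x-4) + 1/3· 1/(x-7)] dx
= (1/3)[ln|x-7| - ln|x-4|] + C

Answer: (1/3)·ln|(x-7)/(x-4)| + C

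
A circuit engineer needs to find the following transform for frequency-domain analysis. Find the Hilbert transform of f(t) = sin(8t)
The Hilbert transform shifts each frequency component by -pi/2.
H{sin(wt)}=-cos(wt)
With w=8: H{sin(8t)}=-cos(8t)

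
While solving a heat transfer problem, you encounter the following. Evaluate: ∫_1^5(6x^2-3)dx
Step 1: Find antiderivative F(x) = 2x^3 - 3x
Step 2: F(5) - F(1) = 235 - (-1) = 236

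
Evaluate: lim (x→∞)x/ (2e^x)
Apply L'Hôpital 1 times (∞/∞ each time):
Eventually get 1!/(2e^x) → 0

Answer: 0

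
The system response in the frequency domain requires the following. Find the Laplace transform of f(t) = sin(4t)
L{sin(wt)} = w/(s²+w²)
L{sin(4t)} = 4/(s²+16)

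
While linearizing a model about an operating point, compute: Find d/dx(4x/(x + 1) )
Quotient rule: (f/g)'=(f'g - fg')/g²
f=4x, f'=4
g=x+1, g'=1

Answer: (4·(x+1)-4x)/(x+1)²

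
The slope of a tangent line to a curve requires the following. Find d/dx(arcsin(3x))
d/dx[arcsin(u)] = u'/√(1-u²), u = 3x, u' = 3

Answer: 3/√(1 - 9x²)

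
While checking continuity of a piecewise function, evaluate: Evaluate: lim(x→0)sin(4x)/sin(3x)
sin(u) ≈ u for small u:
sin(4x)/sin(3x) ≈ 4x/(3x) = 4/3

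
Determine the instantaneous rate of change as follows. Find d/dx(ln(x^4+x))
Chain rule: d/dx[ln(u)]=u'/u where u=x^4 + x
u'=4x^3 + 1

Answer: (4x^3 + 1)/(x^4 + x)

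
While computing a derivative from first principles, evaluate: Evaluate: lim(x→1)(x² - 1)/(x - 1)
Factor: (x² - 1) = (x-1)(x+1)
Cancel (x-1): lim(x→1) (x+1) = 2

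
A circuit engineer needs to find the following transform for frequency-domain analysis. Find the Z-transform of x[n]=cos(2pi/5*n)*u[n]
Z{cos(w0 * n) * u[n]}=z(z - cos(w0))/(z^2-2z * cos(w0)+1)
With w0=2pi/5: X(z)=z(z - cos(2pi/5))/(z^2-2z * cos(2pi/5)+1)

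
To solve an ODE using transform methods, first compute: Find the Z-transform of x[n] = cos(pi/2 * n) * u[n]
Z{cos(w0 * n) * u[n]}=z(z - cos(w0))/(z^2 - 2z * cos(w0) + 1)
With w0=pi/2: X(z)=z(z - cos(pi/2))/(z^2 - 2z * cos(pi/2) + 1)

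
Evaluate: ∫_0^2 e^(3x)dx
Antiderivative: (1/3)e^(3x)
Evaluate: (1/3)(e^6 - 1)

Answer: (e^6 - 1)/3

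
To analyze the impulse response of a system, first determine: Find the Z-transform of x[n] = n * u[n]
Standard pair: Z{n*u[n]}=z/(z-1)^2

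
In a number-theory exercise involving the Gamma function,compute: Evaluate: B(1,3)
B(x,y) = Γ(x)Γ(y)/Γ(x + y) = (x-1)!(y-1)!/(x + y-1)!
B(1,3) = 0!·2!/3! = 1/3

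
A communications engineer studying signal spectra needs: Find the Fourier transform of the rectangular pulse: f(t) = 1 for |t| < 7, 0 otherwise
F(omega)=integral from -7 to 7 of e^(-j*omega*t) dt
=2*sin(7*omega)/omega=14*sinc(7*omega/pi)

Answer: 2*sin(7*omega)/omega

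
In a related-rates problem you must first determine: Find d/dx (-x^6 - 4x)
Power rule: d/dx(ax^n) = n·a·x^(n-1)
Term by term: -6·x^5 - 4

Answer: -6x^5 - 4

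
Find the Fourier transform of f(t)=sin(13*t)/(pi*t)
sin(W * t)/(pi * t) = (W/pi) * sinc(W * t/pi) is the impulse response of the ideal low-pass filter with cutoff W (here W = 13).
Its Fourier transform is a rectangular function:
F(omega) = 1 for |omega| < 13, 0 otherwise

Answer: rect(omega/26) [i.e., 1 for |omega| < 13, 0 otherwise]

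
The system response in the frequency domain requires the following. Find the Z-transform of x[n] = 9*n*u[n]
Z{n*u[n]} = z/(z-1)^2
By linearity: Z{9*n*u[n]} = 9z/(z-1)^2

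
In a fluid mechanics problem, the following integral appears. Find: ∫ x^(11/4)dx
Power rule: ∫ x^(11/4) dx=x^(15/4)/(15/4)+C

Answer: (4/15)·x^(15/4)+C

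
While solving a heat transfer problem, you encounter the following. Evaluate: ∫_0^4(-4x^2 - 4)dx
Step 1: Find antiderivative F(x) = (-4/3)x^3-4x
Step 2: F(4) - F(0) = -304/3 - (0) = -304/3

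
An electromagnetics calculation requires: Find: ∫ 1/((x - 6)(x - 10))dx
Partial fractions: 1/((x-6)(x-10))=A/(x-6) + B/(x-10)
A=-1/4, B=1/4
∫ [-1/4· 1/(x-6) + 1/4· 1/(x-10)] dx
=(1/4)[ln|x-10| - ln|x-6|] + C

Answer: (1/4)·ln|(x-10)/(x-6)| + C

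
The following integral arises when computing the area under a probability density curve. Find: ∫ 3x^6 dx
Using power rule: ∫ 3x^6 dx=3/7 x^7 + C=(3/7)x^7 + C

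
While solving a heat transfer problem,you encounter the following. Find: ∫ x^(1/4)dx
Power rule: ∫ x^(1/4) dx = x^(5/4)/(5/4) + C

Answer: (4/5)·x^(5/4) + C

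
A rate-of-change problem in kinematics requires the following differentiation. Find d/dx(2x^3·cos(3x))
Product rule: (fg)'=f'g + fg'
f=2x^3, f'=6x^2
g=cos(3x), g'=-3·sin(3x)

Answer: 6x^2·cos(3x) - 6x^3·sin(3x)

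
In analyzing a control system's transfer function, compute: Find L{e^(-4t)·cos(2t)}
First shifting: L{e^(at)f(t)}=F(s-a)
L{cos(2t)}=s/(s²+4)
Shift: (s+4)/((s+4)²+4)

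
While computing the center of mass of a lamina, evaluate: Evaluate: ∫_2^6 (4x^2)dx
Step 1: Find antiderivative F(x)=(4/3)x^3
Step 2: F(6) - F(2)=288 - (32/3)=832/3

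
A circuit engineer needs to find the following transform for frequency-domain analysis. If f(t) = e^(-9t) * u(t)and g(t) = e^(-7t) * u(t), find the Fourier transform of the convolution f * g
By the convolution theorem: F{f * g} = F(omega) * G(omega)
F(omega) = 1/(9+j * omega), G(omega) = 1/(7+j * omega)
F{f * g} = 1/((9+j * omega)(7+j * omega))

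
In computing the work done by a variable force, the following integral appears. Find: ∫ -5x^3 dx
Using power rule: ∫ -5x^3 dx = -5/4 x^4 + C = (-5/4)x^4 + C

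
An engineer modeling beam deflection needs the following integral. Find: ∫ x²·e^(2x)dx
Integration by parts twice:
First: u=x², dv=e^(2x) dx => x²e^(2x)/2 - (2/2)∫ xe^(2x) dx
Second (∫ xe^(2x) dx): xe^(2x)/2 - e^(2x)/4
Combining: e^(2x)(x²/2-2x/4+2/8)+C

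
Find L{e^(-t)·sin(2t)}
First shifting: L{e^(at)f(t)} = F(s-a)
L{sin(2t)} = 2/(s²+4)
Shift: 2/((s+1)²+4)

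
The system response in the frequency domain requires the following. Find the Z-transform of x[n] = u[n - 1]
Using the time-shift property: Z{u[n-1]}=z^(-1) * z/(z-1)
=z^(0)/(z-1)

Answer: 1/(z-1)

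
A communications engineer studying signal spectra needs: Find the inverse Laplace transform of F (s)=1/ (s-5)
L^(-1){1/(s-a)} = c·e^(at)
Here a = 5, c = 1

Answer: e^(5t)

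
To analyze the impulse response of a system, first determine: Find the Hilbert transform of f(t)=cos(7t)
The Hilbert transform shifts each frequency component by -pi/2.
H{cos(wt)}=sin(wt)
With w=7: H{cos(7t)}=sin(7t)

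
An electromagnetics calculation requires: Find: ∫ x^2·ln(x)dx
By parts: u = ln(x), dv = x^2 dx
du = 1/x dx, v = x^3/3
= x^3·ln(x)/3 - ∫ x^2/3 dx
= x^3·ln(x)/3 - x^3/9 + C

Answer: x^3(ln(x)/3 - 1/9) + C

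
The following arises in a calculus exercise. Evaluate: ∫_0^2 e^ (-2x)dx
Antiderivative: (1/(-2))e^(-2x)
Evaluate: (1/(-2))(e^-4 - 1)

Answer: (e^-4 - 1)/(-2)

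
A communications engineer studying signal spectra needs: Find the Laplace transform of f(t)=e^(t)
L{e^(at)}=1/(s-a)
L{e^(t)}=1/(s-1)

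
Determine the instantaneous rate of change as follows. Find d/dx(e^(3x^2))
Chain rule: d/dx[e^u] = e^u · u' where u = 3x^2
u' = 6x

Answer: 6x·e^(3x^2)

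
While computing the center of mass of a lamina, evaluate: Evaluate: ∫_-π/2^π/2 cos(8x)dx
Antiderivative: sin(8x)/8
Evaluate at bounds: [sin(8·π/2)/8] - [sin(8·-π/2)/8]
= ((0) - (0))/8 = 0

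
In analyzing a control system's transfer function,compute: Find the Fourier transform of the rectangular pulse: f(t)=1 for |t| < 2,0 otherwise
F(omega)=integral from -2 to 2 of e^(-j * omega * t) dt
=2 * sin(2 * omega)/omega=4 * sinc(2 * omega/pi)

Answer: 2 * sin(2 * omega)/omega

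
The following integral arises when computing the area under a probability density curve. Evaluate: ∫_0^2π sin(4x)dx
Antiderivative: -cos(4x)/4
Evaluate at bounds: [-cos(4·2π)/4] - [-cos(4·0)/4]
= (-(1)+(1))/4 = 0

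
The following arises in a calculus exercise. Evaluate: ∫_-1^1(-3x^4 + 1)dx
Step 1: Find antiderivative F(x) = (-3/5)x^5 + x
Step 2: F(1) - F(-1) = 2/5 - (-2/5) = 4/5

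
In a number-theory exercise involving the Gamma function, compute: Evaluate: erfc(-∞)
erfc(x)=1 - erf(x); erfc(-∞)=1 - erf(-∞)=1 - (-1)=2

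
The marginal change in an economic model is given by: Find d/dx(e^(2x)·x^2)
Product rule: (fg)' = f'g+fg'
f = e^(2x), f' = 2·e^(2x)
g = x^2, g' = 2x

Answer: 2·e^(2x)·x^2+2·e^(2x)·x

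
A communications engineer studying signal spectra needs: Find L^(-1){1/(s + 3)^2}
L^(-1){1/(s-a)^n}=t^(n-1)·e^(at)/(n-1)!
Here a=-3, n=2: t^1·e^(-3t)/1

Answer: t·e^(-3t)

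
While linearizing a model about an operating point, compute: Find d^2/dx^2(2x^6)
Apply power rule 2 times:
d^1: 12x^5
d^2: 60x^4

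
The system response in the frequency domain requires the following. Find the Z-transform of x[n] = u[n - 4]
Using the time-shift property: Z{u[n-4]} = z^(-4) * z/(z-1)
= z^(-3)/(z-1)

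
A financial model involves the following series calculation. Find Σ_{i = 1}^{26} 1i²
=1·n(n + 1)(2n + 1)/6=1·26·27·53/6=6201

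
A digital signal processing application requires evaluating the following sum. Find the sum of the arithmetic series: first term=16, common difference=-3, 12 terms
Last term: a_n=16 + (12 - 1)·-3=-17
Sum=n(a_1 + a_n)/2=12(16 + (-17))/2=-6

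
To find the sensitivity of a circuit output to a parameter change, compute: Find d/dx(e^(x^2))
Chain rule: d/dx[e^u] = e^u · u' where u = x^2
u' = 2x

Answer: 2x·e^(x^2)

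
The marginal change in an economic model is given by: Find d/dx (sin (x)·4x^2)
Product rule: (fg)'=f'g + fg'
f=sin(x), f'=cos(x)
g=4x^2, g'=8x

Answer: 4·cos(x)·x^2 + 8·sin(x)·x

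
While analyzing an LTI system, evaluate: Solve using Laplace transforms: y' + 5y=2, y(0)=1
Take L of both sides: sY(s)-1+5Y(s) = 2/s
Y(s)(s+5) = 2/s+1
Y(s) = 2/(s(s+5))+1/(s+5)
Partial fractions: 2/(s(s+5)) = (2/5)/s - (2/5)/(s+5)
So Y(s) = (2/5)/s+(3/5)/(s+5)
Inverse transform (L^(-1){1/s} = 1, L^(-1){1/(s+5)} = e^(-5t)):

Answer: y(t) = 2/5+(3/5)·e^(-5t)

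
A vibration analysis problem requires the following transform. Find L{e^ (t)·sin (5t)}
First shifting: L{e^(at)f(t)}=F(s-a)
L{sin(5t)}=5/(s² + 25)
Shift: 5/((s-1)² + 25)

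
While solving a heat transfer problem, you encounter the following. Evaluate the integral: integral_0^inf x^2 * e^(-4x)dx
This is a Gamma integral. Substitute u = 4x (du = 4 dx):
integral_0^inf x^2*e^(-4x) dx = (1/4^3) integral_0^inf u^2*e^(-u) du
= Gamma(3)/4^3 = 2!/4^3 = 2/64

Answer: 1/32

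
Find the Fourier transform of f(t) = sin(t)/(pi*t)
sin(W * t)/(pi * t) = (W/pi) * sinc(W * t/pi) is the impulse response of the ideal low-pass filter with cutoff W (here W = 1).
Its Fourier transform is a rectangular function:
F(omega) = 1 for |omega| < 1, 0 otherwise

Answer: rect(omega/2) [i.e., 1 for |omega| < 1, 0 otherwise]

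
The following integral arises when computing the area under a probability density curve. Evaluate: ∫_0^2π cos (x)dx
Antiderivative: sin(x)
Evaluate at bounds: [sin(1·2π)/1] - [sin(1·0)/1]
=((0) - (0))/1=0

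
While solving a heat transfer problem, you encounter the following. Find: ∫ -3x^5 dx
Using power rule: ∫ -3x^5 dx=-3/6 x^6 + C=(-1/2)x^6 + C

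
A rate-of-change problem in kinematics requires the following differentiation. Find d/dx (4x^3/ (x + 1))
Quotient rule: (f/g)'=(f'g - fg')/g²
f=4x^3, f'=12x^2
g=x + 1, g'=1

Answer: (12x^2·(x + 1) - 4x^3)/(x + 1)²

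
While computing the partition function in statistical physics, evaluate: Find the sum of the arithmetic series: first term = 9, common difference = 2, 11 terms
Last term: a_n=9 + (11 - 1)·2=29
Sum=n(a_1 + a_n)/2=11(9 + 29)/2=209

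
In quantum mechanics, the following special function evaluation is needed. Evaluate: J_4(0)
J_n(0) = 0 for all n > 0 (Bessel function of first kind)
J_4(0) = 0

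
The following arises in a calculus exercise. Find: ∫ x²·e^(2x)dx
Integration by parts twice:
First: u = x², dv = e^(2x) dx => x²e^(2x)/2 - (2/2)∫ xe^(2x) dx
Second (∫ xe^(2x) dx): xe^(2x)/2 - e^(2x)/4
Combining: e^(2x)(x²/2 - 2x/4 + 2/8) + C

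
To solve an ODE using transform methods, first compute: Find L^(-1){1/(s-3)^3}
L^(-1){1/(s-a)^n} = t^(n-1)·e^(at)/(n-1)!
Here a = 3, n = 3: t^2·e^(3t)/2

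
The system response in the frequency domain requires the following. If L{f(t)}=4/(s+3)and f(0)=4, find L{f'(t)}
L{f'(t)} = s·F(s) - f(0) = 4s/(s + 3) - 4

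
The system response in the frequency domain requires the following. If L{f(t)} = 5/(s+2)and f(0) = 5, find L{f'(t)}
L{f'(t)}=s·F(s) - f(0)=5s/(s + 2) - 5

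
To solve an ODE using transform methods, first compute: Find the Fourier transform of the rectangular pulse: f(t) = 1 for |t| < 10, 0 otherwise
F(omega) = integral from -10 to 10 of e^(-j*omega*t) dt
= 2*sin(10*omega)/omega = 20*sinc(10*omega/pi)

Answer: 2*sin(10*omega)/omega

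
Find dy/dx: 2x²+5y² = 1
Differentiate: 4x + 10y·(dy/dx) = 0
dy/dx = -4x/(10y) = -(2/5)·(x/y)

Answer: dy/dx = -(2/5)·(x/y)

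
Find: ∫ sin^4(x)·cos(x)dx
Let u = sin(x), du = cos(x) dx
∫ u^4 du = u^5/5+C

Answer: sin^5(x)/5+C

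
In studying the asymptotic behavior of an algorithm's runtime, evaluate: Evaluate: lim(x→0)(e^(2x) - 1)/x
L'Hôpital (0/0): lim 2e^(2x)/1 = 2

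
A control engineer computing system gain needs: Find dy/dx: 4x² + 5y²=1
Differentiate: 8x+10y·(dy/dx)=0
dy/dx=-8x/(10y)=-(4/5)·(x/y)

Answer: dy/dx=-(4/5)·(x/y)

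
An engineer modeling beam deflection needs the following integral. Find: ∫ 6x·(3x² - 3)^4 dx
Let u=3x² - 3, du=6x dx
∫ u^4 du=u^5/5+C

Answer: (3x² - 3)^5/5+C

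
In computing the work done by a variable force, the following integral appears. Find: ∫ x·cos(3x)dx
By parts: u = x, dv = cos(3x) dx
du = dx, v = sin(3x)/3
= x·sin(3x)/3+cos(3x)/3²+C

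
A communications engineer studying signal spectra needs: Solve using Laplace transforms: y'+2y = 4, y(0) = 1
Take L of both sides: sY(s) - 1 + 2Y(s) = 4/s
Y(s)(s + 2) = 4/s + 1
Y(s) = 4/(s(s + 2)) + 1/(s + 2)
Partial fractions: 4/(s(s + 2)) = 2/s - 2/(s + 2)
So Y(s) = 2/s - 1/(s + 2)
Inverse transform (L^(-1){1/s} = 1, L^(-1){1/(s + 2)} = e^(-2t)):

Answer: y(t) = 2 - e^(-2t)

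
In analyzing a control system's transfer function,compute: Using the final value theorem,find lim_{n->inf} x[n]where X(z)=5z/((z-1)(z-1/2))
Final value theorem: lim x[n] = lim_{z->1} (z-1) * X(z)
(z-1) * X(z) = 5z/(z-1/2)
As z->1: 5/(1 - 1/2) = 5/(1/2) = 10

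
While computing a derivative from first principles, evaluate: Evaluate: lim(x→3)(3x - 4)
Polynomial is continuous, so substitute x=3:
3·3 - 4=5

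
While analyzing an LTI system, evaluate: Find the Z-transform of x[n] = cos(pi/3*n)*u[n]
Z{cos(w0 * n) * u[n]} = z(z - cos(w0))/(z^2-2z * cos(w0)+1)
With w0 = pi/3: X(z) = z(z - cos(pi/3))/(z^2-2z * cos(pi/3)+1)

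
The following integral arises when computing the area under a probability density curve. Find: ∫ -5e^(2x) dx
Since d/dx[e^(2x)] = 2e^(2x), we get -5/2 e^(2x) + C

Answer: (-5/2)e^(2x) + C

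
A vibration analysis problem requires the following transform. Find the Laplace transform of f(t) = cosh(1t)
L{cosh(at)} = s/(s²-a²)
L{cosh(1t)} = s/(s²-1)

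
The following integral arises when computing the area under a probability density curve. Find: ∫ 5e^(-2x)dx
Since d/dx[e^(-2x)] = -2e^(-2x), we get -5/2 e^(-2x)+C

Answer: (-5/2)e^(-2x)+C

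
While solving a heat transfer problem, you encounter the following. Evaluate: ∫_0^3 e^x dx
Antiderivative: e^x
Evaluate: (e^3-1)

Answer: e^3-1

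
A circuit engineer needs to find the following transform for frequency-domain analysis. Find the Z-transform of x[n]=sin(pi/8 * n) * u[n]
Z{sin(w0 * n) * u[n]}=z * sin(w0)/(z^2-2z * cos(w0)+1)
With w0=pi/8: X(z)=z * sin(pi/8)/(z^2-2z * cos(pi/8)+1)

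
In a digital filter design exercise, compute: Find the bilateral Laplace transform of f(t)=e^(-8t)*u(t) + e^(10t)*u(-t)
For e^(-8t)*u(t): L=1/(s + 8), Re(s) > -8
For e^(10t)*u(-t): L=-1/(s-10), Re(s) < 10
Combined: F(s)=1/(s + 8) - 1/(s-10), -8 < Re(s) < 10

Answer: 1/(s + 8) - 1/(s-10), ROC: -8 < Re(s) < 10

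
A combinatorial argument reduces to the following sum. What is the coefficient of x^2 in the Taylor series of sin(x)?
sin(x) has only odd powers. Coefficient of x^2=0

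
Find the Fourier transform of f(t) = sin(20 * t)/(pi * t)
sin(W * t)/(pi * t) = (W/pi) * sinc(W * t/pi) is the impulse response of the ideal low-pass filter with cutoff W (here W = 20).
Its Fourier transform is a rectangular function:
F(omega) = 1 for |omega| < 20, 0 otherwise

Answer: rect(omega/40) [i.e., 1 for |omega| < 20, 0 otherwise]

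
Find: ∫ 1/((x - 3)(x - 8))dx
Partial fractions: 1/((x-3)(x-8))=A/(x-3) + B/(x-8)
A=-1/5, B=1/5
∫ [-1/5· 1/(x-3) + 1/5· 1/(x-8)] dx
=(1/5)[ln|x-8| - ln|x-3|] + C

Answer: (1/5)·ln|(x-8)/(x-3)| + C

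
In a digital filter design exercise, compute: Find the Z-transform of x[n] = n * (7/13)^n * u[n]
Using the property Z{n*a^n*u[n]}=az/(z-a)^2
With a=7/13: X(z)=(7/13)z/(z - 7/13)^2, |z| > 7/13

Answer: (7/13)z/(z - 7/13)^2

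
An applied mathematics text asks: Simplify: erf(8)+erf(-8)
erf is odd: erf(-8)=-erf(8)
erf(8) + erf(-8)=erf(8) - erf(8)=0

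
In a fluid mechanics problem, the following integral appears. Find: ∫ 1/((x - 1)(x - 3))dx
Partial fractions: 1/((x-1)(x-3))=A/(x-1) + B/(x-3)
A=-1/2, B=1/2
∫ [-1/2· 1/(x-1) + 1/2· 1/(x-3)] dx
=(1/2)[ln|x-3| - ln|x-1|] + C

Answer: (1/2)·ln|(x-3)/(x-1)| + C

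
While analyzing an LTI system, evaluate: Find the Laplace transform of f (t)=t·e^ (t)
L{t·e^(at)} = 1/(s-a)²
L{t·e^(t)} = 1/(s-1)²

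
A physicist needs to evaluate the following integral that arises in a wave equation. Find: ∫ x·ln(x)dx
By parts: u = ln(x), dv = x dx
du = 1/x dx, v = x^2/2
= x^2·ln(x)/2 - ∫ x/2 dx
= x^2·ln(x)/2 - x^2/4+C

Answer: x^2(ln(x)/2-1/4)+C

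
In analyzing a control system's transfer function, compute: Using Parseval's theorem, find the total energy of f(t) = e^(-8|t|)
Parseval's theorem: E = integral |f(t)|^2 dt = (1/2pi) integral |F(omega)|^2 domega
E = integral_{-inf}^{inf} e^(-16|t|) dt = 2*integral_0^inf e^(-16t) dt = 2/(2*8) = 1/8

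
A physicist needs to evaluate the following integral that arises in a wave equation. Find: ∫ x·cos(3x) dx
By parts: u=x, dv=cos(3x) dx
du=dx, v=sin(3x)/3
=x·sin(3x)/3 + cos(3x)/3² + C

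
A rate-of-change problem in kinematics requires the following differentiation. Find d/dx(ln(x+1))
Chain rule: d/dx[ln(u)] = u'/u where u = x+1
u' = 1

Answer: (1)/(x+1)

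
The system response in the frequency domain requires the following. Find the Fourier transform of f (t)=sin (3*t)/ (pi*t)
sin(W*t)/(pi*t) = (W/pi)*sinc(W*t/pi) is the impulse response of the ideal low-pass filter with cutoff W (here W = 3).
Its Fourier transform is a rectangular function:
F(omega) = 1 for |omega| < 3, 0 otherwise

Answer: rect(omega/6) [i.e., 1 for |omega| < 3, 0 otherwise]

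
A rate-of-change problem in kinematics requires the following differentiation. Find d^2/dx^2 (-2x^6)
Apply power rule 2 times:
d^1: -12x^5
d^2: -60x^4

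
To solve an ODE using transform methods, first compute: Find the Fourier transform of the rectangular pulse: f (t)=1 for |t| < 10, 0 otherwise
F(omega)=integral from -10 to 10 of e^(-j * omega * t) dt
=2 * sin(10 * omega)/omega=20 * sinc(10 * omega/pi)

Answer: 2 * sin(10 * omega)/omega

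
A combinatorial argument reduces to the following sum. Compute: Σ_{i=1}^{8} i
Using formula: Σ i^1=n(n + 1)/2=8·9/2=36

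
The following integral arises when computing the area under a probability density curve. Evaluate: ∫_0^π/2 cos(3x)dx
Antiderivative: sin(3x)/3
Evaluate at bounds: [sin(3·π/2)/3] - [sin(3·0)/3]
=((-1) - (0))/3=-1/3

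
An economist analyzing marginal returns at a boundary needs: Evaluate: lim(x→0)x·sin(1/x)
Squeeze theorem: -|x| ≤ x·sin(1/x) ≤ |x|
Since x → 0 as x → 0, by squeeze theorem the limit is 0

Answer: 0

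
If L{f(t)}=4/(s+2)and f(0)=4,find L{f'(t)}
L{f'(t)} = s·F(s) - f(0) = 4s/(s + 2) - 4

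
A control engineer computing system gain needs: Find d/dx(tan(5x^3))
Chain rule: d/dx[tan(u)]=sec²(u)·u' where u=5x^3
u'=15x^2

Answer: 15x^2·sec²(5x^3)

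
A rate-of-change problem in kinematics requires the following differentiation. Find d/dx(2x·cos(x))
Product rule: (fg)'=f'g+fg'
f=2x, f'=2
g=cos(x), g'=-sin(x)

Answer: 2·cos(x)-2x·sin(x)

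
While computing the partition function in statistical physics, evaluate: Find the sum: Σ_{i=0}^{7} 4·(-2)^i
Geometric series: S=a(1 - r^n)/(1 - r)
a=4, r=-2, n=8
S=4(1-256)/3=-340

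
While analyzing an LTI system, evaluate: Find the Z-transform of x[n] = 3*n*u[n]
Z{n * u[n]}=z/(z-1)^2
By linearity: Z{3 * n * u[n]}=3z/(z-1)^2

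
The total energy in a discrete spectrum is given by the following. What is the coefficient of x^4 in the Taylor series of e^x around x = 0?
Taylor series of e^x=Σ x^n/n!
Coefficient of x^4=1/4!=1/24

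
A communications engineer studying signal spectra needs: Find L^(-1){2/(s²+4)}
L^(-1){w/(s² + w²)} = sin(wt)
Here w = 2

Answer: sin(2t)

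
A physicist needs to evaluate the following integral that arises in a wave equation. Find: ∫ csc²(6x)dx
Since d/dx[-cot(6x)]=6csc²(6x), integral=-cot(6x)/6+C

Answer: (-1/6)cot(6x)+C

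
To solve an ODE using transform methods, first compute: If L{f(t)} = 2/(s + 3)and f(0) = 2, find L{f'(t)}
L{f'(t)} = s·F(s) - f(0) = 2s/(s+3)-2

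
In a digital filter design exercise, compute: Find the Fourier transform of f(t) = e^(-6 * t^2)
The Fourier transform of a Gaussian e^(-a * t^2) is sqrt(pi/a) * e^(-omega^2/(4a)).
With a=6: F(omega)=sqrt(pi/6) * e^(-omega^2/24)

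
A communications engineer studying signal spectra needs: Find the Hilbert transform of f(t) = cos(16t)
The Hilbert transform shifts each frequency component by -pi/2.
H{cos(wt)}=sin(wt)
With w=16: H{cos(16t)}=sin(16t)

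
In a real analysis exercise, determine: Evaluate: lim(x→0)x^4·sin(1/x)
Squeeze theorem: -|x^4| ≤ x^4·sin(1/x) ≤ |x^4|
Since x^4 → 0 as x → 0, by squeeze theorem the limit is 0

Answer: 0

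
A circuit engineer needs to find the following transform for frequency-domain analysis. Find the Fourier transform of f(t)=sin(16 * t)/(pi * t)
sin(W*t)/(pi*t) = (W/pi)*sinc(W*t/pi) is the impulse response of the ideal low-pass filter with cutoff W (here W = 16).
Its Fourier transform is a rectangular function:
F(omega) = 1 for |omega| < 16, 0 otherwise

Answer: rect(omega/32) [i.e., 1 for |omega| < 16, 0 otherwise]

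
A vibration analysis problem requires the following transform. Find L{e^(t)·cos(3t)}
First shifting: L{e^(at)f(t)} = F(s-a)
L{cos(3t)} = s/(s² + 9)
Shift: (s-1)/((s-1)² + 9)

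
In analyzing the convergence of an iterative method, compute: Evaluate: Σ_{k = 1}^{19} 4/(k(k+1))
Partial fractions: 4/(k(k+1)) = 4/k - 4/(k+1)
Telescoping sum: 4(1-1/20) = 4·19/20

Answer: 19/5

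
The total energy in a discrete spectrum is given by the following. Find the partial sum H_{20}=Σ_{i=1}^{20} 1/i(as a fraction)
H_20=1+1/2+1/3+...+1/20
=55835135/15519504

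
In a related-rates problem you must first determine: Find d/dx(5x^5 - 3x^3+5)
Power rule: d/dx(ax^n) = n·a·x^(n-1)
Term by term: 25·x^4 - 9·x^2

Answer: 25x^4 - 9x^2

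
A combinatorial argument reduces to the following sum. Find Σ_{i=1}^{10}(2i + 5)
= 2·Σ i + 5·10 = 2·55 + 50 = 160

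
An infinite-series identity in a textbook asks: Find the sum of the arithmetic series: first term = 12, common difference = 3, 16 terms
Last term: a_n = 12 + (16 - 1)·3 = 57
Sum = n(a_1 + a_n)/2 = 16(12 + 57)/2 = 552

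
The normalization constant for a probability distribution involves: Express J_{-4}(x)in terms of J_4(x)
For integer n: J_{-n}(x)=(-1)^n J_n(x)
With n=4: J_{-4}(x)=(-1)^4 J_4(x)=J_4(x)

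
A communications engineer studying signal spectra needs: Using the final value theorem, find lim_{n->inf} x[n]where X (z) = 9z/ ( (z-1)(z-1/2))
Final value theorem: lim x[n]=lim_{z->1} (z-1)*X(z)
(z-1)*X(z)=9z/(z-1/2)
As z->1: 9/(1-1/2)=9/(1/2)=18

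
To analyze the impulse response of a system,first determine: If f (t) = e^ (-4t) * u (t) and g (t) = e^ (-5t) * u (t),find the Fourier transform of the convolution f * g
By the convolution theorem: F{f*g}=F(omega)*G(omega)
F(omega)=1/(4+j*omega), G(omega)=1/(5+j*omega)
F{f*g}=1/((4+j*omega)(5+j*omega))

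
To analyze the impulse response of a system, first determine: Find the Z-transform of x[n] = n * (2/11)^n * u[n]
Using the property Z{n * a^n * u[n]}=az/(z-a)^2
With a=2/11: X(z)=(2/11)z/(z - 2/11)^2, |z| > 2/11

Answer: (2/11)z/(z - 2/11)^2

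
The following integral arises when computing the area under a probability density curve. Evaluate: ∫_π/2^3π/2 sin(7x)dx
Antiderivative: -cos(7x)/7
Evaluate at bounds: [-cos(7·3π/2)/7] - [-cos(7·π/2)/7]
=(-(0) + (0))/7=0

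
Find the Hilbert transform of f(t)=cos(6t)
The Hilbert transform shifts each frequency component by -pi/2.
H{cos(wt)} = sin(wt)
With w = 6: H{cos(6t)} = sin(6t)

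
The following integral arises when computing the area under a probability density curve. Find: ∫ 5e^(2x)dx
Since d/dx[e^(2x)]=2e^(2x), we get 5/2 e^(2x)+C

Answer: (5/2)e^(2x)+C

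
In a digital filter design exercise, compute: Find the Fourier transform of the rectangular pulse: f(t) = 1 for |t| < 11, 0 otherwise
F(omega) = integral from -11 to 11 of e^(-j*omega*t) dt
= 2*sin(11*omega)/omega = 22*sinc(11*omega/pi)

Answer: 2*sin(11*omega)/omega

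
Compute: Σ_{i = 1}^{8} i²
Using formula: Σ i^2=n(n+1)(2n+1)/6=8·9·17/6=204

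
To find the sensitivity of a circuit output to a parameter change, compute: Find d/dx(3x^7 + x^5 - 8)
Power rule: d/dx(ax^n) = n·a·x^(n-1)
Term by term: 21·x^6 + 5·x^4

Answer: 21x^6 + 5x^4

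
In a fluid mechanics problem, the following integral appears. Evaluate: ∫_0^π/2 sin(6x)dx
Antiderivative: -cos(6x)/6
Evaluate at bounds: [-cos(6·π/2)/6] - [-cos(6·0)/6]
= (-(-1) + (1))/6 = 1/3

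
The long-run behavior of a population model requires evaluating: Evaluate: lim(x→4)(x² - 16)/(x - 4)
Factor: (x² - 16) = (x-4)(x + 4)
Cancel (x-4): lim(x→4) (x + 4) = 8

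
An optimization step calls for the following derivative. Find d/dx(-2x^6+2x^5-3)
Power rule: d/dx(ax^n) = n·a·x^(n-1)
Term by term: -12·x^5 + 10·x^4

Answer: -12x^5 + 10x^4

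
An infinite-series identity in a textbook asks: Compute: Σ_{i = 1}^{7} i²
Using formula: Σ i^2=n(n + 1)(2n + 1)/6=7·8·15/6=140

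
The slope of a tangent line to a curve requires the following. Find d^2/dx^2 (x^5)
Apply power rule 2 times:
d^1: 5x^4
d^2: 20x^3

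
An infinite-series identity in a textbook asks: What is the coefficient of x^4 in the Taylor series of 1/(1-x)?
1/(1-x)=Σ x^n for |x|<1
All coefficients are 1

Answer: 1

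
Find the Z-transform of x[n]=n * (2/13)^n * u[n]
Using the property Z{n*a^n*u[n]}=az/(z-a)^2
With a=2/13: X(z)=(2/13)z/(z - 2/13)^2, |z| > 2/13

Answer: (2/13)z/(z - 2/13)^2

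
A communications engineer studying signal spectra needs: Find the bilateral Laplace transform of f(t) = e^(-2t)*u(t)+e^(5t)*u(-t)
For e^(-2t) * u(t): L=1/(s+2), Re(s) > -2
For e^(5t) * u(-t): L=-1/(s-5), Re(s) < 5
Combined: F(s)=1/(s+2)-1/(s-5), -2 < Re(s) < 5

Answer: 1/(s+2)-1/(s-5), ROC: -2 < Re(s) < 5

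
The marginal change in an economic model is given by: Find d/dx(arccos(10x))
d/dx[arccos(u)]=-u'/√(1-u²), u=10x, u'=10

Answer: -10/√(1 - 100x²)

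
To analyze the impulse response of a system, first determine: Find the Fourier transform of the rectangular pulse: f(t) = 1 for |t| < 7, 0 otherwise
F(omega) = integral from -7 to 7 of e^(-j*omega*t) dt
= 2*sin(7*omega)/omega = 14*sinc(7*omega/pi)

Answer: 2*sin(7*omega)/omega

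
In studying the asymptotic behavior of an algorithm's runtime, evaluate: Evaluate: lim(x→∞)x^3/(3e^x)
Apply L'Hôpital 3 times (∞/∞ each time):
Eventually get 3!/(3e^x) → 0

Answer: 0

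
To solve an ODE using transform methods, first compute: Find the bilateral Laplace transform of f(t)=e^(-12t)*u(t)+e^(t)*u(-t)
For e^(-12t)*u(t): L=1/(s+12), Re(s) > -12
For e^(t)*u(-t): L=-1/(s-1), Re(s) < 1
Combined: F(s)=1/(s+12)-1/(s-1), -12 < Re(s) < 1

Answer: 1/(s+12)-1/(s-1), ROC: -12 < Re(s) < 1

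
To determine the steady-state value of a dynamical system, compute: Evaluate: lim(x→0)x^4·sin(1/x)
Squeeze theorem: -|x^4| ≤ x^4·sin(1/x) ≤ |x^4|
Since x^4 → 0 as x → 0, by squeeze theorem the limit is 0

Answer: 0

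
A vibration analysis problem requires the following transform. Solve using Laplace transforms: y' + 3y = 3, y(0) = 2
Take L of both sides: sY(s)-2+3Y(s)=3/s
Y(s)(s+3)=3/s+2
Y(s)=3/(s(s+3))+2/(s+3)
Partial fractions: 3/(s(s+3))=1/s - 1/(s+3)
So Y(s)=1/s+1/(s+3)
Inverse transform (L^(-1){1/s}=1, L^(-1){1/(s+3)}=e^(-3t)):

Answer: y(t)=1+e^(-3t)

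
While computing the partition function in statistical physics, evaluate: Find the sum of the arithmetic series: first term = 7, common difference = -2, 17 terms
Last term: a_n = 7 + (17 - 1)·-2 = -25
Sum = n(a_1 + a_n)/2 = 17(7 + (-25))/2 = -153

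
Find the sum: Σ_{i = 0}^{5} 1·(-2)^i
Geometric series: S = a(1 - r^n)/(1 - r)
a = 1, r = -2, n = 6
S = 1(1-64)/3 = -21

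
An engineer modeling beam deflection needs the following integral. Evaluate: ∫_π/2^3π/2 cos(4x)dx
Antiderivative: sin(4x)/4
Evaluate at bounds: [sin(4·3π/2)/4] - [sin(4·π/2)/4]
= ((0) - (0))/4 = 0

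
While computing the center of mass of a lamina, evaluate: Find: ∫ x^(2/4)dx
Power rule: ∫ x^(1/2) dx = x^(3/2)/(3/2)+C

Answer: (2/3)·x^(3/2)+C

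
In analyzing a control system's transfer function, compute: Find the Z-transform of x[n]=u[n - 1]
Using the time-shift property: Z{u[n-1]}=z^(-1)*z/(z-1)
=z^(0)/(z-1)

Answer: 1/(z-1)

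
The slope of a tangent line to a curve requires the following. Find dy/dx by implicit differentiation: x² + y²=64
Differentiate both sides: 2x+2y·(dy/dx) = 0
Solve: dy/dx = -2x/(2y) = -x/y

Answer: dy/dx = -x/y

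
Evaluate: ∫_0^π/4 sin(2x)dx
Antiderivative: -cos(2x)/2
Evaluate at bounds: [-cos(2·π/4)/2] - [-cos(2·0)/2]
= (-(0)+(1))/2 = 1/2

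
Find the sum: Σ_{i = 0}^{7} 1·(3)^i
Geometric series: S=a(1 - r^n)/(1 - r)
a=1, r=3, n=8
S=1(1 - 6561)/-2=3280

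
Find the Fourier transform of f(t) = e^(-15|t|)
Using the standard pair: F{e^(-a|t|)} = 2a/(a^2 + omega^2)
With a = 15: F(omega) = 30/(225 + omega^2)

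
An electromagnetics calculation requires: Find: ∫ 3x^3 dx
Using power rule: ∫ 3x^3 dx = 3/4 x^4 + C = (3/4)x^4 + C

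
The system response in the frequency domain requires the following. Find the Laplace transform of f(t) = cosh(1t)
L{cosh(at)} = s/(s²-a²)
L{cosh(1t)} = s/(s²-1)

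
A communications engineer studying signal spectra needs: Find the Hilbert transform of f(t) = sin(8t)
The Hilbert transform shifts each frequency component by -pi/2.
H{sin(wt)} = -cos(wt)
With w = 8: H{sin(8t)} = -cos(8t)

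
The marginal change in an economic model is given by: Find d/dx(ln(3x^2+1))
Chain rule: d/dx[ln(u)] = u'/u where u = 3x^2 + 1
u' = 6x

Answer: (6x)/(3x^2 + 1)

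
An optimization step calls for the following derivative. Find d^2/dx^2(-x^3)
Apply power rule 2 times:
d^1: -3x^2
d^2: -6x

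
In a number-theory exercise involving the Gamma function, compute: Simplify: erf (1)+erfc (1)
By definition erfc(x)=1 - erf(x)
erf(1) + erfc(1)=erf(1) + 1 - erf(1)=1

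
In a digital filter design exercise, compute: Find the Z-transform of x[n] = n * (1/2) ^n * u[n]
Using the property Z{n * a^n * u[n]} = az/(z-a)^2
With a = 1/2: X(z) = (1/2)z/(z - 1/2)^2, |z| > 1/2

Answer: (1/2)z/(z - 1/2)^2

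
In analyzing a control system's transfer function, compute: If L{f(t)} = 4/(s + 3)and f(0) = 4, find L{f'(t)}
L{f'(t)} = s·F(s) - f(0) = 4s/(s+3)-4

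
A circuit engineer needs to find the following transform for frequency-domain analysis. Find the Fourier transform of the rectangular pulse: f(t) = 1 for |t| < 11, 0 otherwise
F(omega)=integral from -11 to 11 of e^(-j * omega * t) dt
=2 * sin(11 * omega)/omega=22 * sinc(11 * omega/pi)

Answer: 2 * sin(11 * omega)/omega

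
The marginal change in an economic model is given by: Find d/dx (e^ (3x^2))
Chain rule: d/dx[e^u]=e^u · u' where u=3x^2
u'=6x

Answer: 6x·e^(3x^2)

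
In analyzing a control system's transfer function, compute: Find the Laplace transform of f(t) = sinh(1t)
L{sinh(at)}=a/(s²-a²)
L{sinh(1t)}=1/(s²-1)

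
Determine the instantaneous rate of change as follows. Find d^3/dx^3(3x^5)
Apply power rule 3 times:
d^1: 15x^4
d^2: 60x^3
d^3: 180x^2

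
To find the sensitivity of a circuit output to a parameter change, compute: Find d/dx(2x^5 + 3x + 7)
Power rule: d/dx(ax^n)=n·a·x^(n-1)
Term by term: 10·x^4 + 3

Answer: 10x^4 + 3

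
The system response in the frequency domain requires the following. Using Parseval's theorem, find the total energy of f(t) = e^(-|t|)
Parseval's theorem: E=integral |f(t)|^2 dt=(1/2pi) integral |F(omega)|^2 domega
E=integral_{-inf}^{inf} e^(-2|t|) dt=2 * integral_0^inf e^(-2t) dt=2/(2 * 1)=1/1

Answer: 1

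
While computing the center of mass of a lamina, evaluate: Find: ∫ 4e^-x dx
Since d/dx[e^-x] = - e^-x, we get -4e^-x + C

Answer: -4e^-x + C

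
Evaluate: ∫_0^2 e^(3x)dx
Antiderivative: (1/3)e^(3x)
Evaluate: (1/3)(e^6-1)

Answer: (e^6-1)/3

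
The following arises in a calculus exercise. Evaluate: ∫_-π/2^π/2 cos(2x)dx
Antiderivative: sin(2x)/2
Evaluate at bounds: [sin(2·π/2)/2] - [sin(2·-π/2)/2]
= ((0) - (0))/2 = 0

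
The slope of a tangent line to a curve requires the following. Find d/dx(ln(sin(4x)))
Chain rule: d/dx[ln(u)]=u'/u where u=sin(4x)
u'=4cos(4x)

Answer: (4cos(4x))/(sin(4x))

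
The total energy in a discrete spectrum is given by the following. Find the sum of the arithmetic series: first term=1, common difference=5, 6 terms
Last term: a_n=1+(6-1)·5=26
Sum=n(a_1+a_n)/2=6(1+26)/2=81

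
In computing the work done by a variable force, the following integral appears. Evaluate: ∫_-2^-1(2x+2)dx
Step 1: Find antiderivative F(x) = x^2 + 2x
Step 2: F(-1) - F(-2) = -1 - (0) = -1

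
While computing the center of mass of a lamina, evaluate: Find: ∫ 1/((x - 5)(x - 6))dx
Partial fractions: 1/((x-5)(x-6)) = A/(x-5)+B/(x-6)
A = -1, B = 1
∫ [-1· 1/(x-5)+1· 1/(x-6)] dx
= (1)[ln|x-6| - ln|x-5|]+C

Answer: ln|(x-6)/(x-5)|+C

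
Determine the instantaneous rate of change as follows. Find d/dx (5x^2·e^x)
Product rule: (fg)' = f'g + fg'
f = 5x^2, f' = 10x
g = e^x, g' = e^x

Answer: 10x·e^x + 5x^2·e^x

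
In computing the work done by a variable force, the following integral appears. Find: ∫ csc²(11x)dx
Since d/dx[-cot(11x)] = 11csc²(11x), integral = -cot(11x)/11+C

Answer: (-1/11)cot(11x)+C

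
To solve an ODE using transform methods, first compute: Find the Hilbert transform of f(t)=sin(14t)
The Hilbert transform shifts each frequency component by -pi/2.
H{sin(wt)} = -cos(wt)
With w = 14: H{sin(14t)} = -cos(14t)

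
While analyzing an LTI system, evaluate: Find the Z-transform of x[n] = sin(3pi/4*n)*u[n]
Z{sin(w0 * n) * u[n]} = z * sin(w0)/(z^2-2z * cos(w0)+1)
With w0 = 3pi/4: X(z) = z * sin(3pi/4)/(z^2-2z * cos(3pi/4)+1)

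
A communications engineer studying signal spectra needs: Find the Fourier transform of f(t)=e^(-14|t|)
Using the standard pair: F{e^(-a|t|)} = 2a/(a^2 + omega^2)
With a = 14: F(omega) = 28/(196 + omega^2)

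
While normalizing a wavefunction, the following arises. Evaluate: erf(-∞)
erf(-∞) = -1 (the error function is odd, so erf(-∞) = -erf(∞) = -1)

Answer: -1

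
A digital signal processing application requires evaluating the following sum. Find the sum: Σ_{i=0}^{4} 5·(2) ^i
Geometric series: S=a(1 - r^n)/(1 - r)
a=5, r=2, n=5
S=5(1 - 32)/-1=155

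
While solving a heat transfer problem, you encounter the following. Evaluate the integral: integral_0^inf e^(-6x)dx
integral_0^inf e^(-6x) dx=[-1/6*e^(-6x)]_0^inf
=0 - (-1/6)=1/6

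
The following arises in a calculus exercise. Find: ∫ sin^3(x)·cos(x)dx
Let u = sin(x), du = cos(x) dx
∫ u^3 du = u^4/4+C

Answer: sin^4(x)/4+C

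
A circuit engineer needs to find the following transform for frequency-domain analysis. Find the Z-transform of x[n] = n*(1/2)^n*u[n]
Using the property Z{n*a^n*u[n]}=az/(z-a)^2
With a=1/2: X(z)=(1/2)z/(z - 1/2)^2, |z| > 1/2

Answer: (1/2)z/(z - 1/2)^2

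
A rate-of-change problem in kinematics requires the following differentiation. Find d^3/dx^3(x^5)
Apply power rule 3 times:
d^1: 5x^4
d^2: 20x^3
d^3: 60x^2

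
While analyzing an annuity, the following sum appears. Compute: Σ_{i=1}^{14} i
Using formula: Σ i^1 = n(n+1)/2 = 14·15/2 = 105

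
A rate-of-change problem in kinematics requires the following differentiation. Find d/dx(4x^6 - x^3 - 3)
Power rule: d/dx(ax^n) = n·a·x^(n-1)
Term by term: 24·x^5 - 3·x^2

Answer: 24x^5 - 3x^2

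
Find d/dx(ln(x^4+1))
Chain rule: d/dx[ln(u)] = u'/u where u = x^4+1
u' = 4x^3

Answer: (4x^3)/(x^4+1)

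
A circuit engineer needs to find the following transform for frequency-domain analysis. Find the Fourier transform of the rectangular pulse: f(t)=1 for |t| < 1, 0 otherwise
F(omega)=integral from -1 to 1 of e^(-j*omega*t) dt
=2*sin(1*omega)/omega=2*sinc(1*omega/pi)

Answer: 2*sin(1*omega)/omega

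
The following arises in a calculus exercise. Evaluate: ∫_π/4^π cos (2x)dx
Antiderivative: sin(2x)/2
Evaluate at bounds: [sin(2·π)/2] - [sin(2·π/4)/2]
=((0) - (1))/2=-1/2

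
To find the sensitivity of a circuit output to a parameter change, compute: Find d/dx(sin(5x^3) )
Chain rule: d/dx[sin(u)] = cos(u)·u' where u = 5x^3
u' = 15x^2

Answer: 15x^2·cos(5x^3)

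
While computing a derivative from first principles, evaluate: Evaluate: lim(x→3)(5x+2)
Polynomial is continuous, so substitute x=3:
5·3 + 2=17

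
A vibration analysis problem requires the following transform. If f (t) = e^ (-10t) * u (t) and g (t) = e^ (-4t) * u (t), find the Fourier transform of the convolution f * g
By the convolution theorem: F{f*g} = F(omega)*G(omega)
F(omega) = 1/(10 + j*omega), G(omega) = 1/(4 + j*omega)
F{f*g} = 1/((10 + j*omega)(4 + j*omega))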